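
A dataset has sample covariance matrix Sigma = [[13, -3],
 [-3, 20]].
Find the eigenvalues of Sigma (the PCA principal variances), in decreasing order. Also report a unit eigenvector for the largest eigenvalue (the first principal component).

Step 1 — characteristic polynomial of 2×2 Sigma:
  det(Sigma - λI) = λ² - trace · λ + det = 0.
  trace = 13 + 20 = 33, det = 13·20 - (-3)² = 251.
Step 2 — discriminant:
  Δ = trace² - 4·det = 1089 - 1004 = 85.
Step 3 — eigenvalues:
  λ = (trace ± √Δ)/2 = (33 ± 9.2195)/2,
  λ_1 = 21.1098,  λ_2 = 11.8902.

Step 4 — unit eigenvector for λ_1: solve (Sigma - λ_1 I)v = 0. First row:
  (13 - 21.1098)·v_x + (-3)·v_y = 0, i.e. (-8.1098)·v_x + (-3)·v_y = 0,
  so v ∝ (b, λ_1 - a) = (-3, 8.1098); multiply by -1 so the first entry is positive: u = (3, -8.1098).
  ||u|| = √((3)² + (-8.1098)²) = √(74.7684) ≈ 8.6469,
  v_1 = u/||u|| ≈ (0.3469, -0.9379) (||v_1|| = 1).

λ_1 = 21.1098,  λ_2 = 11.8902;  v_1 ≈ (0.3469, -0.9379)


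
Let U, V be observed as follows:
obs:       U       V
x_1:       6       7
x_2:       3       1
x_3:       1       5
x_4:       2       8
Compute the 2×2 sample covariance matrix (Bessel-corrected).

Step 1 — column means:
  mean(U) = (6 + 3 + 1 + 2) / 4 = 12/4 = 3
  mean(V) = (7 + 1 + 5 + 8) / 4 = 21/4 = 5.25

Step 2 — sample covariance S[i,j] = (1/(n-1)) · Σ_k (x_{k,i} - mean_i) · (x_{k,j} - mean_j), with n-1 = 3.
  S[U,U] = ((3)·(3) + (0)·(0) + (-2)·(-2) + (-1)·(-1)) / 3 = 14/3 = 4.6667
  S[U,V] = ((3)·(1.75) + (0)·(-4.25) + (-2)·(-0.25) + (-1)·(2.75)) / 3 = 3/3 = 1
  S[V,V] = ((1.75)·(1.75) + (-4.25)·(-4.25) + (-0.25)·(-0.25) + (2.75)·(2.75)) / 3 = 28.75/3 = 9.5833

S is symmetric (S[j,i] = S[i,j]). Assembling:

S = [[4.6667, 1],
 [1, 9.5833]]


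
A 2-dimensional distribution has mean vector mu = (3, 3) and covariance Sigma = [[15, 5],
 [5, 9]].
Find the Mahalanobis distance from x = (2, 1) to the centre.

Step 1 — centre the observation: (x - mu) = (-1, -2).

Step 2 — invert Sigma. det(Sigma) = 15·9 - (5)² = 110.
  Sigma^{-1} = (1/det) · [[d, -b], [-b, a]] = [[0.0818, -0.0455],
 [-0.0455, 0.1364]].

Step 3 — form the quadratic (x - mu)^T · Sigma^{-1} · (x - mu):
  Sigma^{-1} · (x - mu) = (0.0091, -0.2273).
  (x - mu)^T · [Sigma^{-1} · (x - mu)] = (-1)·(0.0091) + (-2)·(-0.2273) = 0.4455.

Step 4 — take square root: d = √(0.4455) ≈ 0.6674.

d(x, mu) = √(0.4455) ≈ 0.6674


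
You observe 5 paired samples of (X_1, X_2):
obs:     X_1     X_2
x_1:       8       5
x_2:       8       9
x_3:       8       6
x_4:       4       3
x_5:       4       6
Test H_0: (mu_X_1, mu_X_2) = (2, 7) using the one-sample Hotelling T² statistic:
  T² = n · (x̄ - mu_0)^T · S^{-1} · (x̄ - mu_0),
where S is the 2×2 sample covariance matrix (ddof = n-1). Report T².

Step 1 — sample mean vector:
  mean(X_1) = (8 + 8 + 8 + 4 + 4) / 5 = 32/5 = 6.4
  mean(X_2) = (5 + 9 + 6 + 3 + 6) / 5 = 29/5 = 5.8
  x̄ = (6.4, 5.8),  deviation x̄ - mu_0 = (6.4, 5.8) - (2, 7) = (4.4, -1.2).

Step 2 — sample covariance matrix, S[i,j] = (1/(n-1)) · Σ_k (x_{k,i} - mean_i) · (x_{k,j} - mean_j), divisor n-1 = 4:
  S[X_1,X_1] = ((1.6)·(1.6) + (1.6)·(1.6) + (1.6)·(1.6) + (-2.4)·(-2.4) + (-2.4)·(-2.4)) / 4 = 19.2/4 = 4.8
  S[X_1,X_2] = ((1.6)·(-0.8) + (1.6)·(3.2) + (1.6)·(0.2) + (-2.4)·(-2.8) + (-2.4)·(0.2)) / 4 = 10.4/4 = 2.6
  S[X_2,X_2] = ((-0.8)·(-0.8) + (3.2)·(3.2) + (0.2)·(0.2) + (-2.8)·(-2.8) + (0.2)·(0.2)) / 4 = 18.8/4 = 4.7
  S = [[4.8, 2.6],
 [2.6, 4.7]].

Step 3 — invert S. det(S) = 4.8·4.7 - (2.6)² = 15.8.
  S^{-1} = (1/det) · [[d, -b], [-b, a]] = [[0.2975, -0.1646],
 [-0.1646, 0.3038]].

Step 4 — quadratic form (x̄ - mu_0)^T · S^{-1} · (x̄ - mu_0):
  S^{-1} · (x̄ - mu_0) = (1.5063, -1.0886),
  (x̄ - mu_0)^T · [...] = (4.4)·(1.5063) + (-1.2)·(-1.0886) = 7.9342.

Step 5 — scale by n: T² = 5 · 7.9342 = 39.6709.

T² ≈ 39.6709


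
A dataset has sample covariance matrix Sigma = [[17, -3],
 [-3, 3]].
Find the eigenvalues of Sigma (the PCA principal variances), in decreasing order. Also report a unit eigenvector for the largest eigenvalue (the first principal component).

Step 1 — characteristic polynomial of 2×2 Sigma:
  det(Sigma - λI) = λ² - trace · λ + det = 0.
  trace = 17 + 3 = 20, det = 17·3 - (-3)² = 42.
Step 2 — discriminant:
  Δ = trace² - 4·det = 400 - 168 = 232.
Step 3 — eigenvalues:
  λ = (trace ± √Δ)/2 = (20 ± 15.2315)/2,
  λ_1 = 17.6158,  λ_2 = 2.3842.

Step 4 — unit eigenvector for λ_1: solve (Sigma - λ_1 I)v = 0. First row:
  (17 - 17.6158)·v_x + (-3)·v_y = 0, i.e. (-0.6158)·v_x + (-3)·v_y = 0,
  so v ∝ (b, λ_1 - a) = (-3, 0.6158); multiply by -1 so the first entry is positive: u = (3, -0.6158).
  ||u|| = √((3)² + (-0.6158)²) = √(9.3792) ≈ 3.0625,
  v_1 = u/||u|| ≈ (0.9796, -0.2011) (||v_1|| = 1).

λ_1 = 17.6158,  λ_2 = 2.3842;  v_1 ≈ (0.9796, -0.2011)


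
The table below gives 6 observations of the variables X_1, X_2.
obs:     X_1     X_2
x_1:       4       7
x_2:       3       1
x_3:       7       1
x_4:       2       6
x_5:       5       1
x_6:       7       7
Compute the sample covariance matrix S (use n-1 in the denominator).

Step 1 — column means:
  mean(X_1) = (4 + 3 + 7 + 2 + 5 + 7) / 6 = 28/6 = 4.6667
  mean(X_2) = (7 + 1 + 1 + 6 + 1 + 7) / 6 = 23/6 = 3.8333

Step 2 — sample covariance S[i,j] = (1/(n-1)) · Σ_k (x_{k,i} - mean_i) · (x_{k,j} - mean_j), with n-1 = 5.
  S[X_1,X_1] = ((-0.6667)·(-0.6667) + (-1.6667)·(-1.6667) + (2.3333)·(2.3333) + (-2.6667)·(-2.6667) + (0.3333)·(0.3333) + (2.3333)·(2.3333)) / 5 = 21.3333/5 = 4.2667
  S[X_1,X_2] = ((-0.6667)·(3.1667) + (-1.6667)·(-2.8333) + (2.3333)·(-2.8333) + (-2.6667)·(2.1667) + (0.3333)·(-2.8333) + (2.3333)·(3.1667)) / 5 = -3.3333/5 = -0.6667
  S[X_2,X_2] = ((3.1667)·(3.1667) + (-2.8333)·(-2.8333) + (-2.8333)·(-2.8333) + (2.1667)·(2.1667) + (-2.8333)·(-2.8333) + (3.1667)·(3.1667)) / 5 = 48.8333/5 = 9.7667

S is symmetric (S[j,i] = S[i,j]). Assembling:

S = [[4.2667, -0.6667],
 [-0.6667, 9.7667]]


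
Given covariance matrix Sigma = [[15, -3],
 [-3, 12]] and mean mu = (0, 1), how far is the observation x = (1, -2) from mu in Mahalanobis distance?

Step 1 — centre the observation: (x - mu) = (1, -3).

Step 2 — invert Sigma. det(Sigma) = 15·12 - (-3)² = 171.
  Sigma^{-1} = (1/det) · [[d, -b], [-b, a]] = [[0.0702, 0.0175],
 [0.0175, 0.0877]].

Step 3 — form the quadratic (x - mu)^T · Sigma^{-1} · (x - mu):
  Sigma^{-1} · (x - mu) = (0.0175, -0.2456).
  (x - mu)^T · [Sigma^{-1} · (x - mu)] = (1)·(0.0175) + (-3)·(-0.2456) = 0.7544.

Step 4 — take square root: d = √(0.7544) ≈ 0.8686.

d(x, mu) = √(0.7544) ≈ 0.8686


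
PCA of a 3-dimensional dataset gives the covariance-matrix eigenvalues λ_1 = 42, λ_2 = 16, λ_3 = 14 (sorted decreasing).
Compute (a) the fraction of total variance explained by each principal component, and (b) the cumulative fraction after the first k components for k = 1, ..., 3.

Step 1 — total variance = trace(Sigma) = Σ λ_i = 42 + 16 + 14 = 72.

Step 2 — fraction explained by component i = λ_i / Σ λ:
  PC1: 42/72 = 0.5833
  PC2: 16/72 = 0.2222
  PC3: 14/72 = 0.1944

Step 3 — cumulative fraction after k components = (λ_1 + ... + λ_k) / Σ λ:
  k = 1: 42/72 = 0.5833
  k = 2: (42 + 16)/72 = 58/72 = 0.8056
  k = 3: (42 + 16 + 14)/72 = 72/72 = 1

Summary (fraction, with percent):

explained: PC1 0.5833 (58.33%), PC2 0.2222 (22.22%), PC3 0.1944 (19.44%);  cumulative: 0.5833, 0.8056, 1


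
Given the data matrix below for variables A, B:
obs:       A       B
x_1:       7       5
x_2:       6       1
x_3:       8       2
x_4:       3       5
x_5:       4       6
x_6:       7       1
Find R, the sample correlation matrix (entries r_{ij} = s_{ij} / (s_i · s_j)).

Step 1 — column means:
  mean(A) = (7 + 6 + 8 + 3 + 4 + 7) / 6 = 35/6 = 5.8333
  mean(B) = (5 + 1 + 2 + 5 + 6 + 1) / 6 = 20/6 = 3.3333

Step 2 — sample variances and covariances s[i,j] = (1/(n-1)) · Σ_k (x_{k,i} - mean_i) · (x_{k,j} - mean_j), with n-1 = 5:
  s[A,A] = ((1.1667)·(1.1667) + (0.1667)·(0.1667) + (2.1667)·(2.1667) + (-2.8333)·(-2.8333) + (-1.8333)·(-1.8333) + (1.1667)·(1.1667)) / 5 = 18.8333/5 = 3.7667
  s[A,B] = ((1.1667)·(1.6667) + (0.1667)·(-2.3333) + (2.1667)·(-1.3333) + (-2.8333)·(1.6667) + (-1.8333)·(2.6667) + (1.1667)·(-2.3333)) / 5 = -13.6667/5 = -2.7333
  s[B,B] = ((1.6667)·(1.6667) + (-2.3333)·(-2.3333) + (-1.3333)·(-1.3333) + (1.6667)·(1.6667) + (2.6667)·(2.6667) + (-2.3333)·(-2.3333)) / 5 = 25.3333/5 = 5.0667
  Sample standard deviations s_i = √(s[i,i]):
  s(A) = √(3.7667) = 1.9408
  s(B) = √(5.0667) = 2.2509

Step 3 — r_{ij} = s_{ij} / (s_i · s_j):
  r[A,A] = 1 (diagonal).
  r[A,B] = -2.7333 / (1.9408 · 2.2509) = -2.7333 / 4.3686 = -0.6257
  r[B,B] = 1 (diagonal).

R is symmetric with unit diagonal. Assembling:

R = [[1, -0.6257],
 [-0.6257, 1]]


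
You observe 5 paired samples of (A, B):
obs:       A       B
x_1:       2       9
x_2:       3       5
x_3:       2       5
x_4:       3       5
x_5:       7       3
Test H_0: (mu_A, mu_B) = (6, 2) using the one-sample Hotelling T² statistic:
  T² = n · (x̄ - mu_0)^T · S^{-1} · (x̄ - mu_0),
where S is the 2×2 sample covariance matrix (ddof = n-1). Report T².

Step 1 — sample mean vector:
  mean(A) = (2 + 3 + 2 + 3 + 7) / 5 = 17/5 = 3.4
  mean(B) = (9 + 5 + 5 + 5 + 3) / 5 = 27/5 = 5.4
  x̄ = (3.4, 5.4),  deviation x̄ - mu_0 = (3.4, 5.4) - (6, 2) = (-2.6, 3.4).

Step 2 — sample covariance matrix, S[i,j] = (1/(n-1)) · Σ_k (x_{k,i} - mean_i) · (x_{k,j} - mean_j), divisor n-1 = 4:
  S[A,A] = ((-1.4)·(-1.4) + (-0.4)·(-0.4) + (-1.4)·(-1.4) + (-0.4)·(-0.4) + (3.6)·(3.6)) / 4 = 17.2/4 = 4.3
  S[A,B] = ((-1.4)·(3.6) + (-0.4)·(-0.4) + (-1.4)·(-0.4) + (-0.4)·(-0.4) + (3.6)·(-2.4)) / 4 = -12.8/4 = -3.2
  S[B,B] = ((3.6)·(3.6) + (-0.4)·(-0.4) + (-0.4)·(-0.4) + (-0.4)·(-0.4) + (-2.4)·(-2.4)) / 4 = 19.2/4 = 4.8
  S = [[4.3, -3.2],
 [-3.2, 4.8]].

Step 3 — invert S. det(S) = 4.3·4.8 - (-3.2)² = 10.4.
  S^{-1} = (1/det) · [[d, -b], [-b, a]] = [[0.4615, 0.3077],
 [0.3077, 0.4135]].

Step 4 — quadratic form (x̄ - mu_0)^T · S^{-1} · (x̄ - mu_0):
  S^{-1} · (x̄ - mu_0) = (-0.1538, 0.6058),
  (x̄ - mu_0)^T · [...] = (-2.6)·(-0.1538) + (3.4)·(0.6058) = 2.4596.

Step 5 — scale by n: T² = 5 · 2.4596 = 12.2981.

T² ≈ 12.2981


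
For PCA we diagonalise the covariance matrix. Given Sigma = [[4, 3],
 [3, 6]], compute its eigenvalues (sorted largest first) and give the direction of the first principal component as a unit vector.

Step 1 — characteristic polynomial of 2×2 Sigma:
  det(Sigma - λI) = λ² - trace · λ + det = 0.
  trace = 4 + 6 = 10, det = 4·6 - (3)² = 15.
Step 2 — discriminant:
  Δ = trace² - 4·det = 100 - 60 = 40.
Step 3 — eigenvalues:
  λ = (trace ± √Δ)/2 = (10 ± 6.3246)/2,
  λ_1 = 8.1623,  λ_2 = 1.8377.

Step 4 — unit eigenvector for λ_1: solve (Sigma - λ_1 I)v = 0. First row:
  (4 - 8.1623)·v_x + (3)·v_y = 0, i.e. (-4.1623)·v_x + (3)·v_y = 0,
  so v ∝ (b, λ_1 - a) = (3, 4.1623) = u.
  ||u|| = √((3)² + (4.1623)²) = √(26.3246) ≈ 5.1307,
  v_1 = u/||u|| ≈ (0.5847, 0.8112) (||v_1|| = 1).

λ_1 = 8.1623,  λ_2 = 1.8377;  v_1 ≈ (0.5847, 0.8112)


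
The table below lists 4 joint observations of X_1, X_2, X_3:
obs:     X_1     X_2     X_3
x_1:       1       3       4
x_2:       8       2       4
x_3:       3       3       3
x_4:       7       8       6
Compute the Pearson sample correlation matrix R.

Step 1 — column means:
  mean(X_1) = (1 + 8 + 3 + 7) / 4 = 19/4 = 4.75
  mean(X_2) = (3 + 2 + 3 + 8) / 4 = 16/4 = 4
  mean(X_3) = (4 + 4 + 3 + 6) / 4 = 17/4 = 4.25

Step 2 — sample variances and covariances s[i,j] = (1/(n-1)) · Σ_k (x_{k,i} - mean_i) · (x_{k,j} - mean_j), with n-1 = 3:
  s[X_1,X_1] = ((-3.75)·(-3.75) + (3.25)·(3.25) + (-1.75)·(-1.75) + (2.25)·(2.25)) / 3 = 32.75/3 = 10.9167
  s[X_1,X_2] = ((-3.75)·(-1) + (3.25)·(-2) + (-1.75)·(-1) + (2.25)·(4)) / 3 = 8/3 = 2.6667
  s[X_1,X_3] = ((-3.75)·(-0.25) + (3.25)·(-0.25) + (-1.75)·(-1.25) + (2.25)·(1.75)) / 3 = 6.25/3 = 2.0833
  s[X_2,X_2] = ((-1)·(-1) + (-2)·(-2) + (-1)·(-1) + (4)·(4)) / 3 = 22/3 = 7.3333
  s[X_2,X_3] = ((-1)·(-0.25) + (-2)·(-0.25) + (-1)·(-1.25) + (4)·(1.75)) / 3 = 9/3 = 3
  s[X_3,X_3] = ((-0.25)·(-0.25) + (-0.25)·(-0.25) + (-1.25)·(-1.25) + (1.75)·(1.75)) / 3 = 4.75/3 = 1.5833
  Sample standard deviations s_i = √(s[i,i]):
  s(X_1) = √(10.9167) = 3.304
  s(X_2) = √(7.3333) = 2.708
  s(X_3) = √(1.5833) = 1.2583

Step 3 — r_{ij} = s_{ij} / (s_i · s_j):
  r[X_1,X_1] = 1 (diagonal).
  r[X_1,X_2] = 2.6667 / (3.304 · 2.708) = 2.6667 / 8.9474 = 0.298
  r[X_1,X_3] = 2.0833 / (3.304 · 1.2583) = 2.0833 / 4.1575 = 0.5011
  r[X_2,X_2] = 1 (diagonal).
  r[X_2,X_3] = 3 / (2.708 · 1.2583) = 3 / 3.4075 = 0.8804
  r[X_3,X_3] = 1 (diagonal).

R is symmetric with unit diagonal. Assembling:

R = [[1, 0.298, 0.5011],
 [0.298, 1, 0.8804],
 [0.5011, 0.8804, 1]]


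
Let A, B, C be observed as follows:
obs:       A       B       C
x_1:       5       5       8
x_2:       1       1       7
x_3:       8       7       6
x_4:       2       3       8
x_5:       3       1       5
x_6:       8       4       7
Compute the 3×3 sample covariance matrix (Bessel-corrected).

Step 1 — column means:
  mean(A) = (5 + 1 + 8 + 2 + 3 + 8) / 6 = 27/6 = 4.5
  mean(B) = (5 + 1 + 7 + 3 + 1 + 4) / 6 = 21/6 = 3.5
  mean(C) = (8 + 7 + 6 + 8 + 5 + 7) / 6 = 41/6 = 6.8333

Step 2 — sample covariance S[i,j] = (1/(n-1)) · Σ_k (x_{k,i} - mean_i) · (x_{k,j} - mean_j), with n-1 = 5.
  S[A,A] = ((0.5)·(0.5) + (-3.5)·(-3.5) + (3.5)·(3.5) + (-2.5)·(-2.5) + (-1.5)·(-1.5) + (3.5)·(3.5)) / 5 = 45.5/5 = 9.1
  S[A,B] = ((0.5)·(1.5) + (-3.5)·(-2.5) + (3.5)·(3.5) + (-2.5)·(-0.5) + (-1.5)·(-2.5) + (3.5)·(0.5)) / 5 = 28.5/5 = 5.7
  S[A,C] = ((0.5)·(1.1667) + (-3.5)·(0.1667) + (3.5)·(-0.8333) + (-2.5)·(1.1667) + (-1.5)·(-1.8333) + (3.5)·(0.1667)) / 5 = -2.5/5 = -0.5
  S[B,B] = ((1.5)·(1.5) + (-2.5)·(-2.5) + (3.5)·(3.5) + (-0.5)·(-0.5) + (-2.5)·(-2.5) + (0.5)·(0.5)) / 5 = 27.5/5 = 5.5
  S[B,C] = ((1.5)·(1.1667) + (-2.5)·(0.1667) + (3.5)·(-0.8333) + (-0.5)·(1.1667) + (-2.5)·(-1.8333) + (0.5)·(0.1667)) / 5 = 2.5/5 = 0.5
  S[C,C] = ((1.1667)·(1.1667) + (0.1667)·(0.1667) + (-0.8333)·(-0.8333) + (1.1667)·(1.1667) + (-1.8333)·(-1.8333) + (0.1667)·(0.1667)) / 5 = 6.8333/5 = 1.3667

S is symmetric (S[j,i] = S[i,j]). Assembling:

S = [[9.1, 5.7, -0.5],
 [5.7, 5.5, 0.5],
 [-0.5, 0.5, 1.3667]]


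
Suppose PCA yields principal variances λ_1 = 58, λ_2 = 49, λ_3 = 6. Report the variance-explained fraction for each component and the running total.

Step 1 — total variance = trace(Sigma) = Σ λ_i = 58 + 49 + 6 = 113.

Step 2 — fraction explained by component i = λ_i / Σ λ:
  PC1: 58/113 = 0.5133
  PC2: 49/113 = 0.4336
  PC3: 6/113 = 0.0531

Step 3 — cumulative fraction after k components = (λ_1 + ... + λ_k) / Σ λ:
  k = 1: 58/113 = 0.5133
  k = 2: (58 + 49)/113 = 107/113 = 0.9469
  k = 3: (58 + 49 + 6)/113 = 113/113 = 1

Summary (fraction, with percent):

explained: PC1 0.5133 (51.33%), PC2 0.4336 (43.36%), PC3 0.0531 (5.31%);  cumulative: 0.5133, 0.9469, 1


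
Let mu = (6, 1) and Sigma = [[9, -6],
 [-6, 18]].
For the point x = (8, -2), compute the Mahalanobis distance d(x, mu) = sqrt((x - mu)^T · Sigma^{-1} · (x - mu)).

Step 1 — centre the observation: (x - mu) = (2, -3).

Step 2 — invert Sigma. det(Sigma) = 9·18 - (-6)² = 126.
  Sigma^{-1} = (1/det) · [[d, -b], [-b, a]] = [[0.1429, 0.0476],
 [0.0476, 0.0714]].

Step 3 — form the quadratic (x - mu)^T · Sigma^{-1} · (x - mu):
  Sigma^{-1} · (x - mu) = (0.1429, -0.119).
  (x - mu)^T · [Sigma^{-1} · (x - mu)] = (2)·(0.1429) + (-3)·(-0.119) = 0.6429.

Step 4 — take square root: d = √(0.6429) ≈ 0.8018.

d(x, mu) = √(0.6429) ≈ 0.8018


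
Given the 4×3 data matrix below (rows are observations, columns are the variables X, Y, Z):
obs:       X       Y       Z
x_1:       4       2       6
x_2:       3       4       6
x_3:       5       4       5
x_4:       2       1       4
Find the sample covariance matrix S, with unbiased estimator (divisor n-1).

Step 1 — column means:
  mean(X) = (4 + 3 + 5 + 2) / 4 = 14/4 = 3.5
  mean(Y) = (2 + 4 + 4 + 1) / 4 = 11/4 = 2.75
  mean(Z) = (6 + 6 + 5 + 4) / 4 = 21/4 = 5.25

Step 2 — sample covariance S[i,j] = (1/(n-1)) · Σ_k (x_{k,i} - mean_i) · (x_{k,j} - mean_j), with n-1 = 3.
  S[X,X] = ((0.5)·(0.5) + (-0.5)·(-0.5) + (1.5)·(1.5) + (-1.5)·(-1.5)) / 3 = 5/3 = 1.6667
  S[X,Y] = ((0.5)·(-0.75) + (-0.5)·(1.25) + (1.5)·(1.25) + (-1.5)·(-1.75)) / 3 = 3.5/3 = 1.1667
  S[X,Z] = ((0.5)·(0.75) + (-0.5)·(0.75) + (1.5)·(-0.25) + (-1.5)·(-1.25)) / 3 = 1.5/3 = 0.5
  S[Y,Y] = ((-0.75)·(-0.75) + (1.25)·(1.25) + (1.25)·(1.25) + (-1.75)·(-1.75)) / 3 = 6.75/3 = 2.25
  S[Y,Z] = ((-0.75)·(0.75) + (1.25)·(0.75) + (1.25)·(-0.25) + (-1.75)·(-1.25)) / 3 = 2.25/3 = 0.75
  S[Z,Z] = ((0.75)·(0.75) + (0.75)·(0.75) + (-0.25)·(-0.25) + (-1.25)·(-1.25)) / 3 = 2.75/3 = 0.9167

S is symmetric (S[j,i] = S[i,j]). Assembling:

S = [[1.6667, 1.1667, 0.5],
 [1.1667, 2.25, 0.75],
 [0.5, 0.75, 0.9167]]


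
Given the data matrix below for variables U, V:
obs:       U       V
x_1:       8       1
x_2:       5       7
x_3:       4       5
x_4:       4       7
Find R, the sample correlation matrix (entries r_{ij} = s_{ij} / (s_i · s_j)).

Step 1 — column means:
  mean(U) = (8 + 5 + 4 + 4) / 4 = 21/4 = 5.25
  mean(V) = (1 + 7 + 5 + 7) / 4 = 20/4 = 5

Step 2 — sample variances and covariances s[i,j] = (1/(n-1)) · Σ_k (x_{k,i} - mean_i) · (x_{k,j} - mean_j), with n-1 = 3:
  s[U,U] = ((2.75)·(2.75) + (-0.25)·(-0.25) + (-1.25)·(-1.25) + (-1.25)·(-1.25)) / 3 = 10.75/3 = 3.5833
  s[U,V] = ((2.75)·(-4) + (-0.25)·(2) + (-1.25)·(0) + (-1.25)·(2)) / 3 = -14/3 = -4.6667
  s[V,V] = ((-4)·(-4) + (2)·(2) + (0)·(0) + (2)·(2)) / 3 = 24/3 = 8
  Sample standard deviations s_i = √(s[i,i]):
  s(U) = √(3.5833) = 1.893
  s(V) = √(8) = 2.8284

Step 3 — r_{ij} = s_{ij} / (s_i · s_j):
  r[U,U] = 1 (diagonal).
  r[U,V] = -4.6667 / (1.893 · 2.8284) = -4.6667 / 5.3541 = -0.8716
  r[V,V] = 1 (diagonal).

R is symmetric with unit diagonal. Assembling:

R = [[1, -0.8716],
 [-0.8716, 1]]


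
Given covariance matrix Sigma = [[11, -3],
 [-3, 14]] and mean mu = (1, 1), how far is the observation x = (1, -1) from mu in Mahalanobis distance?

Step 1 — centre the observation: (x - mu) = (0, -2).

Step 2 — invert Sigma. det(Sigma) = 11·14 - (-3)² = 145.
  Sigma^{-1} = (1/det) · [[d, -b], [-b, a]] = [[0.0966, 0.0207],
 [0.0207, 0.0759]].

Step 3 — form the quadratic (x - mu)^T · Sigma^{-1} · (x - mu):
  Sigma^{-1} · (x - mu) = (-0.0414, -0.1517).
  (x - mu)^T · [Sigma^{-1} · (x - mu)] = (0)·(-0.0414) + (-2)·(-0.1517) = 0.3034.

Step 4 — take square root: d = √(0.3034) ≈ 0.5509.

d(x, mu) = √(0.3034) ≈ 0.5509


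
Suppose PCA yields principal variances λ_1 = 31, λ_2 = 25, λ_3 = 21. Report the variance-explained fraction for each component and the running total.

Step 1 — total variance = trace(Sigma) = Σ λ_i = 31 + 25 + 21 = 77.

Step 2 — fraction explained by component i = λ_i / Σ λ:
  PC1: 31/77 = 0.4026
  PC2: 25/77 = 0.3247
  PC3: 21/77 = 0.2727

Step 3 — cumulative fraction after k components = (λ_1 + ... + λ_k) / Σ λ:
  k = 1: 31/77 = 0.4026
  k = 2: (31 + 25)/77 = 56/77 = 0.7273
  k = 3: (31 + 25 + 21)/77 = 77/77 = 1

Summary (fraction, with percent):

explained: PC1 0.4026 (40.26%), PC2 0.3247 (32.47%), PC3 0.2727 (27.27%);  cumulative: 0.4026, 0.7273, 1


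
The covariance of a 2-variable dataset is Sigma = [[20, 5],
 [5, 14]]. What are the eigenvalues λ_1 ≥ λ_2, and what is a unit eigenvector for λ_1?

Step 1 — characteristic polynomial of 2×2 Sigma:
  det(Sigma - λI) = λ² - trace · λ + det = 0.
  trace = 20 + 14 = 34, det = 20·14 - (5)² = 255.
Step 2 — discriminant:
  Δ = trace² - 4·det = 1156 - 1020 = 136.
Step 3 — eigenvalues:
  λ = (trace ± √Δ)/2 = (34 ± 11.6619)/2,
  λ_1 = 22.831,  λ_2 = 11.169.

Step 4 — unit eigenvector for λ_1: solve (Sigma - λ_1 I)v = 0. First row:
  (20 - 22.831)·v_x + (5)·v_y = 0, i.e. (-2.831)·v_x + (5)·v_y = 0,
  so v ∝ (b, λ_1 - a) = (5, 2.831) = u.
  ||u|| = √((5)² + (2.831)²) = √(33.0143) ≈ 5.7458,
  v_1 = u/||u|| ≈ (0.8702, 0.4927) (||v_1|| = 1).

λ_1 = 22.831,  λ_2 = 11.169;  v_1 ≈ (0.8702, 0.4927)


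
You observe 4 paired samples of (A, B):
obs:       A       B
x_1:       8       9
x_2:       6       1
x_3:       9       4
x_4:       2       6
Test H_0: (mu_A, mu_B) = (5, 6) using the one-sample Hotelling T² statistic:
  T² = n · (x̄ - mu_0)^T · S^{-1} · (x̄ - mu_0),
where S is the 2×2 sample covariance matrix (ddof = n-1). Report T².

Step 1 — sample mean vector:
  mean(A) = (8 + 6 + 9 + 2) / 4 = 25/4 = 6.25
  mean(B) = (9 + 1 + 4 + 6) / 4 = 20/4 = 5
  x̄ = (6.25, 5),  deviation x̄ - mu_0 = (6.25, 5) - (5, 6) = (1.25, -1).

Step 2 — sample covariance matrix, S[i,j] = (1/(n-1)) · Σ_k (x_{k,i} - mean_i) · (x_{k,j} - mean_j), divisor n-1 = 3:
  S[A,A] = ((1.75)·(1.75) + (-0.25)·(-0.25) + (2.75)·(2.75) + (-4.25)·(-4.25)) / 3 = 28.75/3 = 9.5833
  S[A,B] = ((1.75)·(4) + (-0.25)·(-4) + (2.75)·(-1) + (-4.25)·(1)) / 3 = 1/3 = 0.3333
  S[B,B] = ((4)·(4) + (-4)·(-4) + (-1)·(-1) + (1)·(1)) / 3 = 34/3 = 11.3333
  S = [[9.5833, 0.3333],
 [0.3333, 11.3333]].

Step 3 — invert S. det(S) = 9.5833·11.3333 - (0.3333)² = 108.5.
  S^{-1} = (1/det) · [[d, -b], [-b, a]] = [[0.1045, -0.0031],
 [-0.0031, 0.0883]].

Step 4 — quadratic form (x̄ - mu_0)^T · S^{-1} · (x̄ - mu_0):
  S^{-1} · (x̄ - mu_0) = (0.1336, -0.0922),
  (x̄ - mu_0)^T · [...] = (1.25)·(0.1336) + (-1)·(-0.0922) = 0.2592.

Step 5 — scale by n: T² = 4 · 0.2592 = 1.0369.

T² ≈ 1.0369


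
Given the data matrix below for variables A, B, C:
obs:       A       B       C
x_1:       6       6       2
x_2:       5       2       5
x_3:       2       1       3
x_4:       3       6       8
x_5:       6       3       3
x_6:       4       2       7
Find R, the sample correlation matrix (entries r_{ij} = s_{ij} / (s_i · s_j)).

Step 1 — column means:
  mean(A) = (6 + 5 + 2 + 3 + 6 + 4) / 6 = 26/6 = 4.3333
  mean(B) = (6 + 2 + 1 + 6 + 3 + 2) / 6 = 20/6 = 3.3333
  mean(C) = (2 + 5 + 3 + 8 + 3 + 7) / 6 = 28/6 = 4.6667

Step 2 — sample variances and covariances s[i,j] = (1/(n-1)) · Σ_k (x_{k,i} - mean_i) · (x_{k,j} - mean_j), with n-1 = 5:
  s[A,A] = ((1.6667)·(1.6667) + (0.6667)·(0.6667) + (-2.3333)·(-2.3333) + (-1.3333)·(-1.3333) + (1.6667)·(1.6667) + (-0.3333)·(-0.3333)) / 5 = 13.3333/5 = 2.6667
  s[A,B] = ((1.6667)·(2.6667) + (0.6667)·(-1.3333) + (-2.3333)·(-2.3333) + (-1.3333)·(2.6667) + (1.6667)·(-0.3333) + (-0.3333)·(-1.3333)) / 5 = 5.3333/5 = 1.0667
  s[A,C] = ((1.6667)·(-2.6667) + (0.6667)·(0.3333) + (-2.3333)·(-1.6667) + (-1.3333)·(3.3333) + (1.6667)·(-1.6667) + (-0.3333)·(2.3333)) / 5 = -8.3333/5 = -1.6667
  s[B,B] = ((2.6667)·(2.6667) + (-1.3333)·(-1.3333) + (-2.3333)·(-2.3333) + (2.6667)·(2.6667) + (-0.3333)·(-0.3333) + (-1.3333)·(-1.3333)) / 5 = 23.3333/5 = 4.6667
  s[B,C] = ((2.6667)·(-2.6667) + (-1.3333)·(0.3333) + (-2.3333)·(-1.6667) + (2.6667)·(3.3333) + (-0.3333)·(-1.6667) + (-1.3333)·(2.3333)) / 5 = 2.6667/5 = 0.5333
  s[C,C] = ((-2.6667)·(-2.6667) + (0.3333)·(0.3333) + (-1.6667)·(-1.6667) + (3.3333)·(3.3333) + (-1.6667)·(-1.6667) + (2.3333)·(2.3333)) / 5 = 29.3333/5 = 5.8667
  Sample standard deviations s_i = √(s[i,i]):
  s(A) = √(2.6667) = 1.633
  s(B) = √(4.6667) = 2.1602
  s(C) = √(5.8667) = 2.4221

Step 3 — r_{ij} = s_{ij} / (s_i · s_j):
  r[A,A] = 1 (diagonal).
  r[A,B] = 1.0667 / (1.633 · 2.1602) = 1.0667 / 3.5277 = 0.3024
  r[A,C] = -1.6667 / (1.633 · 2.4221) = -1.6667 / 3.9553 = -0.4214
  r[B,B] = 1 (diagonal).
  r[B,C] = 0.5333 / (2.1602 · 2.4221) = 0.5333 / 5.2324 = 0.1019
  r[C,C] = 1 (diagonal).

R is symmetric with unit diagonal. Assembling:

R = [[1, 0.3024, -0.4214],
 [0.3024, 1, 0.1019],
 [-0.4214, 0.1019, 1]]


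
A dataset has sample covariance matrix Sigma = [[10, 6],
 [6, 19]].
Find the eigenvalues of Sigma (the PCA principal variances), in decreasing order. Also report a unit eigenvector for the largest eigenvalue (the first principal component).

Step 1 — characteristic polynomial of 2×2 Sigma:
  det(Sigma - λI) = λ² - trace · λ + det = 0.
  trace = 10 + 19 = 29, det = 10·19 - (6)² = 154.
Step 2 — discriminant:
  Δ = trace² - 4·det = 841 - 616 = 225.
Step 3 — eigenvalues:
  λ = (trace ± √Δ)/2 = (29 ± 15)/2,
  λ_1 = 22,  λ_2 = 7.

Step 4 — unit eigenvector for λ_1: solve (Sigma - λ_1 I)v = 0. First row:
  (10 - 22)·v_x + (6)·v_y = 0, i.e. (-12)·v_x + (6)·v_y = 0,
  so v ∝ (b, λ_1 - a) = (6, 12) = u.
  ||u|| = √((6)² + (12)²) = √(180) ≈ 13.4164,
  v_1 = u/||u|| ≈ (0.4472, 0.8944) (||v_1|| = 1).

λ_1 = 22,  λ_2 = 7;  v_1 ≈ (0.4472, 0.8944)


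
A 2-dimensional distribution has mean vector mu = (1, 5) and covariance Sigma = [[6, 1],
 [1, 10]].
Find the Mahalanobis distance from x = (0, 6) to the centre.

Step 1 — centre the observation: (x - mu) = (-1, 1).

Step 2 — invert Sigma. det(Sigma) = 6·10 - (1)² = 59.
  Sigma^{-1} = (1/det) · [[d, -b], [-b, a]] = [[0.1695, -0.0169],
 [-0.0169, 0.1017]].

Step 3 — form the quadratic (x - mu)^T · Sigma^{-1} · (x - mu):
  Sigma^{-1} · (x - mu) = (-0.1864, 0.1186).
  (x - mu)^T · [Sigma^{-1} · (x - mu)] = (-1)·(-0.1864) + (1)·(0.1186) = 0.3051.

Step 4 — take square root: d = √(0.3051) ≈ 0.5523.

d(x, mu) = √(0.3051) ≈ 0.5523


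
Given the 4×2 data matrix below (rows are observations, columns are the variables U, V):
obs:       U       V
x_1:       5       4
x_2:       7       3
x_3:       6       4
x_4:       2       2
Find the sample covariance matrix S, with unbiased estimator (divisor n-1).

Step 1 — column means:
  mean(U) = (5 + 7 + 6 + 2) / 4 = 20/4 = 5
  mean(V) = (4 + 3 + 4 + 2) / 4 = 13/4 = 3.25

Step 2 — sample covariance S[i,j] = (1/(n-1)) · Σ_k (x_{k,i} - mean_i) · (x_{k,j} - mean_j), with n-1 = 3.
  S[U,U] = ((0)·(0) + (2)·(2) + (1)·(1) + (-3)·(-3)) / 3 = 14/3 = 4.6667
  S[U,V] = ((0)·(0.75) + (2)·(-0.25) + (1)·(0.75) + (-3)·(-1.25)) / 3 = 4/3 = 1.3333
  S[V,V] = ((0.75)·(0.75) + (-0.25)·(-0.25) + (0.75)·(0.75) + (-1.25)·(-1.25)) / 3 = 2.75/3 = 0.9167

S is symmetric (S[j,i] = S[i,j]). Assembling:

S = [[4.6667, 1.3333],
 [1.3333, 0.9167]]


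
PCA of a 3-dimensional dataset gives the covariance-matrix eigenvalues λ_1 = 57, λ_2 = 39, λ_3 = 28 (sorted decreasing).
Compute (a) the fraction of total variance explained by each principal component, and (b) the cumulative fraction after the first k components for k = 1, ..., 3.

Step 1 — total variance = trace(Sigma) = Σ λ_i = 57 + 39 + 28 = 124.

Step 2 — fraction explained by component i = λ_i / Σ λ:
  PC1: 57/124 = 0.4597
  PC2: 39/124 = 0.3145
  PC3: 28/124 = 0.2258

Step 3 — cumulative fraction after k components = (λ_1 + ... + λ_k) / Σ λ:
  k = 1: 57/124 = 0.4597
  k = 2: (57 + 39)/124 = 96/124 = 0.7742
  k = 3: (57 + 39 + 28)/124 = 124/124 = 1

Summary (fraction, with percent):

explained: PC1 0.4597 (45.97%), PC2 0.3145 (31.45%), PC3 0.2258 (22.58%);  cumulative: 0.4597, 0.7742, 1


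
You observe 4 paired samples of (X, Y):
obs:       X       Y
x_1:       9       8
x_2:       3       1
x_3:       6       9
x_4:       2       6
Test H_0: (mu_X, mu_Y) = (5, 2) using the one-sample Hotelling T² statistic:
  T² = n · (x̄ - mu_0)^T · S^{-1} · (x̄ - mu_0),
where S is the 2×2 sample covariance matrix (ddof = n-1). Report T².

Step 1 — sample mean vector:
  mean(X) = (9 + 3 + 6 + 2) / 4 = 20/4 = 5
  mean(Y) = (8 + 1 + 9 + 6) / 4 = 24/4 = 6
  x̄ = (5, 6),  deviation x̄ - mu_0 = (5, 6) - (5, 2) = (0, 4).

Step 2 — sample covariance matrix, S[i,j] = (1/(n-1)) · Σ_k (x_{k,i} - mean_i) · (x_{k,j} - mean_j), divisor n-1 = 3:
  S[X,X] = ((4)·(4) + (-2)·(-2) + (1)·(1) + (-3)·(-3)) / 3 = 30/3 = 10
  S[X,Y] = ((4)·(2) + (-2)·(-5) + (1)·(3) + (-3)·(0)) / 3 = 21/3 = 7
  S[Y,Y] = ((2)·(2) + (-5)·(-5) + (3)·(3) + (0)·(0)) / 3 = 38/3 = 12.6667
  S = [[10, 7],
 [7, 12.6667]].

Step 3 — invert S. det(S) = 10·12.6667 - (7)² = 77.6667.
  S^{-1} = (1/det) · [[d, -b], [-b, a]] = [[0.1631, -0.0901],
 [-0.0901, 0.1288]].

Step 4 — quadratic form (x̄ - mu_0)^T · S^{-1} · (x̄ - mu_0):
  S^{-1} · (x̄ - mu_0) = (-0.3605, 0.515),
  (x̄ - mu_0)^T · [...] = (0)·(-0.3605) + (4)·(0.515) = 2.0601.

Step 5 — scale by n: T² = 4 · 2.0601 = 8.2403.

T² ≈ 8.2403


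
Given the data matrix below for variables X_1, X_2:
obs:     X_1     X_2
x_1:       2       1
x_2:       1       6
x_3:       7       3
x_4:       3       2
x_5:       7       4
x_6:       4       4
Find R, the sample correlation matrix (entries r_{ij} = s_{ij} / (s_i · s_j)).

Step 1 — column means:
  mean(X_1) = (2 + 1 + 7 + 3 + 7 + 4) / 6 = 24/6 = 4
  mean(X_2) = (1 + 6 + 3 + 2 + 4 + 4) / 6 = 20/6 = 3.3333

Step 2 — sample variances and covariances s[i,j] = (1/(n-1)) · Σ_k (x_{k,i} - mean_i) · (x_{k,j} - mean_j), with n-1 = 5:
  s[X_1,X_1] = ((-2)·(-2) + (-3)·(-3) + (3)·(3) + (-1)·(-1) + (3)·(3) + (0)·(0)) / 5 = 32/5 = 6.4
  s[X_1,X_2] = ((-2)·(-2.3333) + (-3)·(2.6667) + (3)·(-0.3333) + (-1)·(-1.3333) + (3)·(0.6667) + (0)·(0.6667)) / 5 = -1/5 = -0.2
  s[X_2,X_2] = ((-2.3333)·(-2.3333) + (2.6667)·(2.6667) + (-0.3333)·(-0.3333) + (-1.3333)·(-1.3333) + (0.6667)·(0.6667) + (0.6667)·(0.6667)) / 5 = 15.3333/5 = 3.0667
  Sample standard deviations s_i = √(s[i,i]):
  s(X_1) = √(6.4) = 2.5298
  s(X_2) = √(3.0667) = 1.7512

Step 3 — r_{ij} = s_{ij} / (s_i · s_j):
  r[X_1,X_1] = 1 (diagonal).
  r[X_1,X_2] = -0.2 / (2.5298 · 1.7512) = -0.2 / 4.4302 = -0.0451
  r[X_2,X_2] = 1 (diagonal).

R is symmetric with unit diagonal. Assembling:

R = [[1, -0.0451],
 [-0.0451, 1]]


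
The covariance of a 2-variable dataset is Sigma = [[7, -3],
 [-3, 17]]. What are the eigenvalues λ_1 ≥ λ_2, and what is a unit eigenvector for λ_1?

Step 1 — characteristic polynomial of 2×2 Sigma:
  det(Sigma - λI) = λ² - trace · λ + det = 0.
  trace = 7 + 17 = 24, det = 7·17 - (-3)² = 110.
Step 2 — discriminant:
  Δ = trace² - 4·det = 576 - 440 = 136.
Step 3 — eigenvalues:
  λ = (trace ± √Δ)/2 = (24 ± 11.6619)/2,
  λ_1 = 17.831,  λ_2 = 6.169.

Step 4 — unit eigenvector for λ_1: solve (Sigma - λ_1 I)v = 0. First row:
  (7 - 17.831)·v_x + (-3)·v_y = 0, i.e. (-10.831)·v_x + (-3)·v_y = 0,
  so v ∝ (b, λ_1 - a) = (-3, 10.831); multiply by -1 so the first entry is positive: u = (3, -10.831).
  ||u|| = √((3)² + (-10.831)²) = √(126.3095) ≈ 11.2388,
  v_1 = u/||u|| ≈ (0.2669, -0.9637) (||v_1|| = 1).

λ_1 = 17.831,  λ_2 = 6.169;  v_1 ≈ (0.2669, -0.9637)


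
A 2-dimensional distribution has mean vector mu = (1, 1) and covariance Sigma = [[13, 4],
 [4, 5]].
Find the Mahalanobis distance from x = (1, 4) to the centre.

Step 1 — centre the observation: (x - mu) = (0, 3).

Step 2 — invert Sigma. det(Sigma) = 13·5 - (4)² = 49.
  Sigma^{-1} = (1/det) · [[d, -b], [-b, a]] = [[0.102, -0.0816],
 [-0.0816, 0.2653]].

Step 3 — form the quadratic (x - mu)^T · Sigma^{-1} · (x - mu):
  Sigma^{-1} · (x - mu) = (-0.2449, 0.7959).
  (x - mu)^T · [Sigma^{-1} · (x - mu)] = (0)·(-0.2449) + (3)·(0.7959) = 2.3878.

Step 4 — take square root: d = √(2.3878) ≈ 1.5452.

d(x, mu) = √(2.3878) ≈ 1.5452


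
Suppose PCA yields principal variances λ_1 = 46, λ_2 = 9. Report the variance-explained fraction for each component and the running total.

Step 1 — total variance = trace(Sigma) = Σ λ_i = 46 + 9 = 55.

Step 2 — fraction explained by component i = λ_i / Σ λ:
  PC1: 46/55 = 0.8364
  PC2: 9/55 = 0.1636

Step 3 — cumulative fraction after k components = (λ_1 + ... + λ_k) / Σ λ:
  k = 1: 46/55 = 0.8364
  k = 2: (46 + 9)/55 = 55/55 = 1

Summary (fraction, with percent):

explained: PC1 0.8364 (83.64%), PC2 0.1636 (16.36%);  cumulative: 0.8364, 1


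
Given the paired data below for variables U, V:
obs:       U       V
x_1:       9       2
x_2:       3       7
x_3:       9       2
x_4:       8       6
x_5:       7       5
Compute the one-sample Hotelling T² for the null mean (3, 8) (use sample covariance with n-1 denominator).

Step 1 — sample mean vector:
  mean(U) = (9 + 3 + 9 + 8 + 7) / 5 = 36/5 = 7.2
  mean(V) = (2 + 7 + 2 + 6 + 5) / 5 = 22/5 = 4.4
  x̄ = (7.2, 4.4),  deviation x̄ - mu_0 = (7.2, 4.4) - (3, 8) = (4.2, -3.6).

Step 2 — sample covariance matrix, S[i,j] = (1/(n-1)) · Σ_k (x_{k,i} - mean_i) · (x_{k,j} - mean_j), divisor n-1 = 4:
  S[U,U] = ((1.8)·(1.8) + (-4.2)·(-4.2) + (1.8)·(1.8) + (0.8)·(0.8) + (-0.2)·(-0.2)) / 4 = 24.8/4 = 6.2
  S[U,V] = ((1.8)·(-2.4) + (-4.2)·(2.6) + (1.8)·(-2.4) + (0.8)·(1.6) + (-0.2)·(0.6)) / 4 = -18.4/4 = -4.6
  S[V,V] = ((-2.4)·(-2.4) + (2.6)·(2.6) + (-2.4)·(-2.4) + (1.6)·(1.6) + (0.6)·(0.6)) / 4 = 21.2/4 = 5.3
  S = [[6.2, -4.6],
 [-4.6, 5.3]].

Step 3 — invert S. det(S) = 6.2·5.3 - (-4.6)² = 11.7.
  S^{-1} = (1/det) · [[d, -b], [-b, a]] = [[0.453, 0.3932],
 [0.3932, 0.5299]].

Step 4 — quadratic form (x̄ - mu_0)^T · S^{-1} · (x̄ - mu_0):
  S^{-1} · (x̄ - mu_0) = (0.4872, -0.2564),
  (x̄ - mu_0)^T · [...] = (4.2)·(0.4872) + (-3.6)·(-0.2564) = 2.9692.

Step 5 — scale by n: T² = 5 · 2.9692 = 14.8462.

T² ≈ 14.8462


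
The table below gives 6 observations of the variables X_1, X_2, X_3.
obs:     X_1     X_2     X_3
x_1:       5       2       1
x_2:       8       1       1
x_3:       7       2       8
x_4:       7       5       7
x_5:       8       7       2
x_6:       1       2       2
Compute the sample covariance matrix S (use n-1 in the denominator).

Step 1 — column means:
  mean(X_1) = (5 + 8 + 7 + 7 + 8 + 1) / 6 = 36/6 = 6
  mean(X_2) = (2 + 1 + 2 + 5 + 7 + 2) / 6 = 19/6 = 3.1667
  mean(X_3) = (1 + 1 + 8 + 7 + 2 + 2) / 6 = 21/6 = 3.5

Step 2 — sample covariance S[i,j] = (1/(n-1)) · Σ_k (x_{k,i} - mean_i) · (x_{k,j} - mean_j), with n-1 = 5.
  S[X_1,X_1] = ((-1)·(-1) + (2)·(2) + (1)·(1) + (1)·(1) + (2)·(2) + (-5)·(-5)) / 5 = 36/5 = 7.2
  S[X_1,X_2] = ((-1)·(-1.1667) + (2)·(-2.1667) + (1)·(-1.1667) + (1)·(1.8333) + (2)·(3.8333) + (-5)·(-1.1667)) / 5 = 11/5 = 2.2
  S[X_1,X_3] = ((-1)·(-2.5) + (2)·(-2.5) + (1)·(4.5) + (1)·(3.5) + (2)·(-1.5) + (-5)·(-1.5)) / 5 = 10/5 = 2
  S[X_2,X_2] = ((-1.1667)·(-1.1667) + (-2.1667)·(-2.1667) + (-1.1667)·(-1.1667) + (1.8333)·(1.8333) + (3.8333)·(3.8333) + (-1.1667)·(-1.1667)) / 5 = 26.8333/5 = 5.3667
  S[X_2,X_3] = ((-1.1667)·(-2.5) + (-2.1667)·(-2.5) + (-1.1667)·(4.5) + (1.8333)·(3.5) + (3.8333)·(-1.5) + (-1.1667)·(-1.5)) / 5 = 5.5/5 = 1.1
  S[X_3,X_3] = ((-2.5)·(-2.5) + (-2.5)·(-2.5) + (4.5)·(4.5) + (3.5)·(3.5) + (-1.5)·(-1.5) + (-1.5)·(-1.5)) / 5 = 49.5/5 = 9.9

S is symmetric (S[j,i] = S[i,j]). Assembling:

S = [[7.2, 2.2, 2],
 [2.2, 5.3667, 1.1],
 [2, 1.1, 9.9]]


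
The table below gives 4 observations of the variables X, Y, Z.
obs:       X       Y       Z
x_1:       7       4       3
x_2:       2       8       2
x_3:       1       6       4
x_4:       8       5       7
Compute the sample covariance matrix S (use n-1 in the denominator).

Step 1 — column means:
  mean(X) = (7 + 2 + 1 + 8) / 4 = 18/4 = 4.5
  mean(Y) = (4 + 8 + 6 + 5) / 4 = 23/4 = 5.75
  mean(Z) = (3 + 2 + 4 + 7) / 4 = 16/4 = 4

Step 2 — sample covariance S[i,j] = (1/(n-1)) · Σ_k (x_{k,i} - mean_i) · (x_{k,j} - mean_j), with n-1 = 3.
  S[X,X] = ((2.5)·(2.5) + (-2.5)·(-2.5) + (-3.5)·(-3.5) + (3.5)·(3.5)) / 3 = 37/3 = 12.3333
  S[X,Y] = ((2.5)·(-1.75) + (-2.5)·(2.25) + (-3.5)·(0.25) + (3.5)·(-0.75)) / 3 = -13.5/3 = -4.5
  S[X,Z] = ((2.5)·(-1) + (-2.5)·(-2) + (-3.5)·(0) + (3.5)·(3)) / 3 = 13/3 = 4.3333
  S[Y,Y] = ((-1.75)·(-1.75) + (2.25)·(2.25) + (0.25)·(0.25) + (-0.75)·(-0.75)) / 3 = 8.75/3 = 2.9167
  S[Y,Z] = ((-1.75)·(-1) + (2.25)·(-2) + (0.25)·(0) + (-0.75)·(3)) / 3 = -5/3 = -1.6667
  S[Z,Z] = ((-1)·(-1) + (-2)·(-2) + (0)·(0) + (3)·(3)) / 3 = 14/3 = 4.6667

S is symmetric (S[j,i] = S[i,j]). Assembling:

S = [[12.3333, -4.5, 4.3333],
 [-4.5, 2.9167, -1.6667],
 [4.3333, -1.6667, 4.6667]]


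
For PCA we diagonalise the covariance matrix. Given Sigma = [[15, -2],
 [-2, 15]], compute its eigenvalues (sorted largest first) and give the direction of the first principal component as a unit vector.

Step 1 — characteristic polynomial of 2×2 Sigma:
  det(Sigma - λI) = λ² - trace · λ + det = 0.
  trace = 15 + 15 = 30, det = 15·15 - (-2)² = 221.
Step 2 — discriminant:
  Δ = trace² - 4·det = 900 - 884 = 16.
Step 3 — eigenvalues:
  λ = (trace ± √Δ)/2 = (30 ± 4)/2,
  λ_1 = 17,  λ_2 = 13.

Step 4 — unit eigenvector for λ_1: solve (Sigma - λ_1 I)v = 0. First row:
  (15 - 17)·v_x + (-2)·v_y = 0, i.e. (-2)·v_x + (-2)·v_y = 0,
  so v ∝ (b, λ_1 - a) = (-2, 2); multiply by -1 so the first entry is positive: u = (2, -2).
  ||u|| = √((2)² + (-2)²) = √(8) ≈ 2.8284,
  v_1 = u/||u|| ≈ (0.7071, -0.7071) (||v_1|| = 1).

λ_1 = 17,  λ_2 = 13;  v_1 ≈ (0.7071, -0.7071)


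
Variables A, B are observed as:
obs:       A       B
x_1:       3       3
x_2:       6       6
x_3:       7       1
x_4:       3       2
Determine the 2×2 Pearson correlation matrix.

Step 1 — column means:
  mean(A) = (3 + 6 + 7 + 3) / 4 = 19/4 = 4.75
  mean(B) = (3 + 6 + 1 + 2) / 4 = 12/4 = 3

Step 2 — sample variances and covariances s[i,j] = (1/(n-1)) · Σ_k (x_{k,i} - mean_i) · (x_{k,j} - mean_j), with n-1 = 3:
  s[A,A] = ((-1.75)·(-1.75) + (1.25)·(1.25) + (2.25)·(2.25) + (-1.75)·(-1.75)) / 3 = 12.75/3 = 4.25
  s[A,B] = ((-1.75)·(0) + (1.25)·(3) + (2.25)·(-2) + (-1.75)·(-1)) / 3 = 1/3 = 0.3333
  s[B,B] = ((0)·(0) + (3)·(3) + (-2)·(-2) + (-1)·(-1)) / 3 = 14/3 = 4.6667
  Sample standard deviations s_i = √(s[i,i]):
  s(A) = √(4.25) = 2.0616
  s(B) = √(4.6667) = 2.1602

Step 3 — r_{ij} = s_{ij} / (s_i · s_j):
  r[A,A] = 1 (diagonal).
  r[A,B] = 0.3333 / (2.0616 · 2.1602) = 0.3333 / 4.4535 = 0.0748
  r[B,B] = 1 (diagonal).

R is symmetric with unit diagonal. Assembling:

R = [[1, 0.0748],
 [0.0748, 1]]


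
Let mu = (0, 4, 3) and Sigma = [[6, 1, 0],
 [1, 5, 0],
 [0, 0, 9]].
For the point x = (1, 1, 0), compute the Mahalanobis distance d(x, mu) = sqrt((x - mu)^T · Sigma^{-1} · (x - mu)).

Step 1 — centre the observation: (x - mu) = (1, -3, -3).

Step 2 — invert Sigma (cofactor / det for 3×3, or solve directly):
  Sigma^{-1} = [[0.1724, -0.0345, 0],
 [-0.0345, 0.2069, 0],
 [0, 0, 0.1111]].

Step 3 — form the quadratic (x - mu)^T · Sigma^{-1} · (x - mu):
  Sigma^{-1} · (x - mu) = (0.2759, -0.6552, -0.3333).
  (x - mu)^T · [Sigma^{-1} · (x - mu)] = (1)·(0.2759) + (-3)·(-0.6552) + (-3)·(-0.3333) = 3.2414.

Step 4 — take square root: d = √(3.2414) ≈ 1.8004.

d(x, mu) = √(3.2414) ≈ 1.8004


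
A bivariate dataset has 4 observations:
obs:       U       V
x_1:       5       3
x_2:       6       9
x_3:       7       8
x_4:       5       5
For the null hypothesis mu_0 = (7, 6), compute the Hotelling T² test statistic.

Step 1 — sample mean vector:
  mean(U) = (5 + 6 + 7 + 5) / 4 = 23/4 = 5.75
  mean(V) = (3 + 9 + 8 + 5) / 4 = 25/4 = 6.25
  x̄ = (5.75, 6.25),  deviation x̄ - mu_0 = (5.75, 6.25) - (7, 6) = (-1.25, 0.25).

Step 2 — sample covariance matrix, S[i,j] = (1/(n-1)) · Σ_k (x_{k,i} - mean_i) · (x_{k,j} - mean_j), divisor n-1 = 3:
  S[U,U] = ((-0.75)·(-0.75) + (0.25)·(0.25) + (1.25)·(1.25) + (-0.75)·(-0.75)) / 3 = 2.75/3 = 0.9167
  S[U,V] = ((-0.75)·(-3.25) + (0.25)·(2.75) + (1.25)·(1.75) + (-0.75)·(-1.25)) / 3 = 6.25/3 = 2.0833
  S[V,V] = ((-3.25)·(-3.25) + (2.75)·(2.75) + (1.75)·(1.75) + (-1.25)·(-1.25)) / 3 = 22.75/3 = 7.5833
  S = [[0.9167, 2.0833],
 [2.0833, 7.5833]].

Step 3 — invert S. det(S) = 0.9167·7.5833 - (2.0833)² = 2.6111.
  S^{-1} = (1/det) · [[d, -b], [-b, a]] = [[2.9043, -0.7979],
 [-0.7979, 0.3511]].

Step 4 — quadratic form (x̄ - mu_0)^T · S^{-1} · (x̄ - mu_0):
  S^{-1} · (x̄ - mu_0) = (-3.8298, 1.0851),
  (x̄ - mu_0)^T · [...] = (-1.25)·(-3.8298) + (0.25)·(1.0851) = 5.0585.

Step 5 — scale by n: T² = 4 · 5.0585 = 20.234.

T² ≈ 20.234
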